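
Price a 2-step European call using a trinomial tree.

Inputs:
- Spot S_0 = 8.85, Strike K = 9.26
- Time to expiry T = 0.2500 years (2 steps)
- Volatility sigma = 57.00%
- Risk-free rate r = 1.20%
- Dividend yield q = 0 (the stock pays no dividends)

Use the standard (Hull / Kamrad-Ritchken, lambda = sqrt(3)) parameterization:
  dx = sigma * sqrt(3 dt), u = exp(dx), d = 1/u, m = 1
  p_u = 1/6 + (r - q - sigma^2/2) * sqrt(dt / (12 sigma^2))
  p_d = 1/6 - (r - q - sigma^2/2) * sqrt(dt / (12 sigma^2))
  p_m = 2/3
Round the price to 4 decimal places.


Answer: Price = V(0,0) = 0.7765

Derivation:
dt = T/N = 0.125000; dx = sigma*sqrt(3*dt) = 0.349052
u = exp(dx) = 1.417723; d = 1/u = 0.705356
p_u = 0.139728, p_m = 0.666667, p_d = 0.193606
Discount per step: exp(-r*dt) = 0.998501
Stock lattice S(k, j) with j the centered position index:
  k=0: S(0,+0) = 8.8500
  k=1: S(1,-1) = 6.2424; S(1,+0) = 8.8500; S(1,+1) = 12.5469
  k=2: S(2,-2) = 4.4031; S(2,-1) = 6.2424; S(2,+0) = 8.8500; S(2,+1) = 12.5469; S(2,+2) = 17.7880
Terminal payoffs V(N, j) = max(S_T - K, 0):
  V(2,-2) = 0.000000; V(2,-1) = 0.000000; V(2,+0) = 0.000000; V(2,+1) = 3.286851; V(2,+2) = 8.527964
Backward induction: V(k, j) = exp(-r*dt) * [p_u * V(k+1, j+1) + p_m * V(k+1, j) + p_d * V(k+1, j-1)]
  V(1,-1) = exp(-r*dt) * [p_u*0.000000 + p_m*0.000000 + p_d*0.000000] = 0.000000
  V(1,+0) = exp(-r*dt) * [p_u*3.286851 + p_m*0.000000 + p_d*0.000000] = 0.458576
  V(1,+1) = exp(-r*dt) * [p_u*8.527964 + p_m*3.286851 + p_d*0.000000] = 3.377756
  V(0,+0) = exp(-r*dt) * [p_u*3.377756 + p_m*0.458576 + p_d*0.000000] = 0.776517


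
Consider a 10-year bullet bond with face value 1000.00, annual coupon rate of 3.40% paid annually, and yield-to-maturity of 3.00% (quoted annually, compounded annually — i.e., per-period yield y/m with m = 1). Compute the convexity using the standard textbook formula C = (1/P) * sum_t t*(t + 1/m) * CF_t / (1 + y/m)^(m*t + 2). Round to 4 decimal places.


Coupon per period c = face * coupon_rate / m = 34.000000
Periods per year m = 1; per-period yield y/m = 0.030000
Number of cashflows N = 10
Cashflows (t years, CF_t, discount factor 1/(1+y/m)^(m*t), PV):
  t = 1.0000: CF_t = 34.000000, DF = 0.970874, PV = 33.009709
  t = 2.0000: CF_t = 34.000000, DF = 0.942596, PV = 32.048261
  t = 3.0000: CF_t = 34.000000, DF = 0.915142, PV = 31.114816
  t = 4.0000: CF_t = 34.000000, DF = 0.888487, PV = 30.208560
  t = 5.0000: CF_t = 34.000000, DF = 0.862609, PV = 29.328699
  t = 6.0000: CF_t = 34.000000, DF = 0.837484, PV = 28.474465
  t = 7.0000: CF_t = 34.000000, DF = 0.813092, PV = 27.645111
  t = 8.0000: CF_t = 34.000000, DF = 0.789409, PV = 26.839914
  t = 9.0000: CF_t = 34.000000, DF = 0.766417, PV = 26.058169
  t = 10.0000: CF_t = 1034.000000, DF = 0.744094, PV = 769.393108
Price P = sum_t PV_t = 1034.120811
Convexity numerator sum_t t*(t + 1/m) * CF_t / (1+y/m)^(m*t + 2):
  t = 1.0000: term = 62.229633
  t = 2.0000: term = 181.251358
  t = 3.0000: term = 351.944384
  t = 4.0000: term = 569.489295
  t = 5.0000: term = 829.353342
  t = 6.0000: term = 1127.276387
  t = 7.0000: term = 1459.257458
  t = 8.0000: term = 1821.541904
  t = 9.0000: term = 2210.609106
  t = 10.0000: term = 79774.947573
Convexity = (1/P) * sum = 88387.900439 / 1034.120811 = 85.471542

Answer: Convexity = 85.4715


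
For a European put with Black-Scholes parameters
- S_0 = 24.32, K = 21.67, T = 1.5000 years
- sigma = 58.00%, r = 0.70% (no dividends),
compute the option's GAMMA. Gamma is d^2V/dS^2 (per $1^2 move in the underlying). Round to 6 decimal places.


Answer: Gamma = 0.020041

Derivation:
d1 = 0.5323701883; d2 = -0.1779818371
phi(d1) = 0.3462315383; exp(-qT) = 1.0000000000; exp(-rT) = 0.9895549326
Gamma = exp(-qT) * phi(d1) / (S * sigma * sqrt(T)) = 1.0000000000 * 0.3462315383 / (24.3200 * 0.5800 * 1.2247448714) = 0.020041


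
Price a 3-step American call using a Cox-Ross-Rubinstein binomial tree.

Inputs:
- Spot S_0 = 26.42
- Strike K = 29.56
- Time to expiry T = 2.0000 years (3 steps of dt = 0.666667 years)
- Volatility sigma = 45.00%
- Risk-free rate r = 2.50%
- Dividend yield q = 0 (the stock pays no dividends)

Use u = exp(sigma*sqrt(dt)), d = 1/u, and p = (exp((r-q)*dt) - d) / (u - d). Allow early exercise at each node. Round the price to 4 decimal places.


dt = T/N = 0.666667
u = exp(sigma*sqrt(dt)) = 1.444009; d = 1/u = 0.692516
p = (exp((r-q)*dt) - d) / (u - d) = 0.431528
Discount per step: exp(-r*dt) = 0.983471
Stock lattice S(k, i) with i counting down-moves:
  k=0: S(0,0) = 26.4200
  k=1: S(1,0) = 38.1507; S(1,1) = 18.2963
  k=2: S(2,0) = 55.0900; S(2,1) = 26.4200; S(2,2) = 12.6705
  k=3: S(3,0) = 79.5505; S(3,1) = 38.1507; S(3,2) = 18.2963; S(3,3) = 8.7745
Terminal payoffs V(N, i) = max(S_T - K, 0):
  V(3,0) = 49.990472; V(3,1) = 8.590725; V(3,2) = 0.000000; V(3,3) = 0.000000
Backward induction: V(k, i) = exp(-r*dt) * [p * V(k+1, i) + (1-p) * V(k+1, i+1)]; then take max(V_cont, immediate exercise) for American.
  V(2,0) = exp(-r*dt) * [p*49.990472 + (1-p)*8.590725] = 26.018584; exercise = 25.530001; V(2,0) = max -> 26.018584
  V(2,1) = exp(-r*dt) * [p*8.590725 + (1-p)*0.000000] = 3.645862; exercise = 0.000000; V(2,1) = max -> 3.645862
  V(2,2) = exp(-r*dt) * [p*0.000000 + (1-p)*0.000000] = 0.000000; exercise = 0.000000; V(2,2) = max -> 0.000000
  V(1,0) = exp(-r*dt) * [p*26.018584 + (1-p)*3.645862] = 13.080476; exercise = 8.590725; V(1,0) = max -> 13.080476
  V(1,1) = exp(-r*dt) * [p*3.645862 + (1-p)*0.000000] = 1.547286; exercise = 0.000000; V(1,1) = max -> 1.547286
  V(0,0) = exp(-r*dt) * [p*13.080476 + (1-p)*1.547286] = 6.416342; exercise = 0.000000; V(0,0) = max -> 6.416342

Answer: Price = V(0,0) = 6.4163


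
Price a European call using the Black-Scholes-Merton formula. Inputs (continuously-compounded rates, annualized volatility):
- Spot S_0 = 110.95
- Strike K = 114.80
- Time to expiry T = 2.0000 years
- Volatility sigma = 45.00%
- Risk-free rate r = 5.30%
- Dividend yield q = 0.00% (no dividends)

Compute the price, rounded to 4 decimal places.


Answer: Price = 30.7523

Derivation:
d1 = (ln(S/K) + (r - q + 0.5*sigma^2) * T) / (sigma * sqrt(T)) = 0.43115941
d2 = d1 - sigma * sqrt(T) = -0.20523670
exp(-rT) = 0.89942465; exp(-qT) = 1.00000000
C = S_0 * exp(-qT) * N(d1) - K * exp(-rT) * N(d2)
N(d1) = 0.66682377; N(d2) = 0.41869360
C = 110.9500 * 1.00000000 * 0.66682377 - 114.8000 * 0.89942465 * 0.41869360 = 30.7523


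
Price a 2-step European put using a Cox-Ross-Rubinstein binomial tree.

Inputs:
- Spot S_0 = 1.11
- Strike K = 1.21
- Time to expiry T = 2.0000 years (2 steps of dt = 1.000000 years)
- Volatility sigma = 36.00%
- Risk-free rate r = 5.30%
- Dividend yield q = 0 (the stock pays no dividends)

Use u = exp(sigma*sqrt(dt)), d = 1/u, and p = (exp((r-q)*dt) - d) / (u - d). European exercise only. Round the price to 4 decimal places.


Answer: Price = V(0,0) = 0.2047

Derivation:
dt = T/N = 1.000000
u = exp(sigma*sqrt(dt)) = 1.433329; d = 1/u = 0.697676
p = (exp((r-q)*dt) - d) / (u - d) = 0.484948
Discount per step: exp(-r*dt) = 0.948380
Stock lattice S(k, i) with i counting down-moves:
  k=0: S(0,0) = 1.1100
  k=1: S(1,0) = 1.5910; S(1,1) = 0.7744
  k=2: S(2,0) = 2.2804; S(2,1) = 1.1100; S(2,2) = 0.5403
Terminal payoffs V(N, i) = max(K - S_T, 0):
  V(2,0) = 0.000000; V(2,1) = 0.100000; V(2,2) = 0.669705
Backward induction: V(k, i) = exp(-r*dt) * [p * V(k+1, i) + (1-p) * V(k+1, i+1)].
  V(1,0) = exp(-r*dt) * [p*0.000000 + (1-p)*0.100000] = 0.048847
  V(1,1) = exp(-r*dt) * [p*0.100000 + (1-p)*0.669705] = 0.373119
  V(0,0) = exp(-r*dt) * [p*0.048847 + (1-p)*0.373119] = 0.204721


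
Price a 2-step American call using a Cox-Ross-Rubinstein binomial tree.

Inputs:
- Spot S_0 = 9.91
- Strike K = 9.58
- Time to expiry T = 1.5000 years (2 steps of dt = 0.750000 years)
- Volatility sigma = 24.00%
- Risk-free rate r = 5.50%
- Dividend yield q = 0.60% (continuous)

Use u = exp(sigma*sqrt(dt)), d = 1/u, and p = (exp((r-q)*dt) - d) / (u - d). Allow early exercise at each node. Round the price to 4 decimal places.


Answer: Price = V(0,0) = 1.5984

Derivation:
dt = T/N = 0.750000
u = exp(sigma*sqrt(dt)) = 1.231024; d = 1/u = 0.812332
p = (exp((r-q)*dt) - d) / (u - d) = 0.537631
Discount per step: exp(-r*dt) = 0.959589
Stock lattice S(k, i) with i counting down-moves:
  k=0: S(0,0) = 9.9100
  k=1: S(1,0) = 12.1994; S(1,1) = 8.0502
  k=2: S(2,0) = 15.0178; S(2,1) = 9.9100; S(2,2) = 6.5394
Terminal payoffs V(N, i) = max(S_T - K, 0):
  V(2,0) = 5.437806; V(2,1) = 0.330000; V(2,2) = 0.000000
Backward induction: V(k, i) = exp(-r*dt) * [p * V(k+1, i) + (1-p) * V(k+1, i+1)]; then take max(V_cont, immediate exercise) for American.
  V(1,0) = exp(-r*dt) * [p*5.437806 + (1-p)*0.330000] = 2.951806; exercise = 2.619445; V(1,0) = max -> 2.951806
  V(1,1) = exp(-r*dt) * [p*0.330000 + (1-p)*0.000000] = 0.170249; exercise = 0.000000; V(1,1) = max -> 0.170249
  V(0,0) = exp(-r*dt) * [p*2.951806 + (1-p)*0.170249] = 1.598388; exercise = 0.330000; V(0,0) = max -> 1.598388


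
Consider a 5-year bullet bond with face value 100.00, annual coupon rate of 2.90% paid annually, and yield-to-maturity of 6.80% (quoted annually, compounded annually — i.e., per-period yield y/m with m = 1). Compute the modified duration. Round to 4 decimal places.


Answer: Modified duration = 4.3974

Derivation:
Coupon per period c = face * coupon_rate / m = 2.900000
Periods per year m = 1; per-period yield y/m = 0.068000
Number of cashflows N = 5
Cashflows (t years, CF_t, discount factor 1/(1+y/m)^(m*t), PV):
  t = 1.0000: CF_t = 2.900000, DF = 0.936330, PV = 2.715356
  t = 2.0000: CF_t = 2.900000, DF = 0.876713, PV = 2.542468
  t = 3.0000: CF_t = 2.900000, DF = 0.820892, PV = 2.380588
  t = 4.0000: CF_t = 2.900000, DF = 0.768626, PV = 2.229015
  t = 5.0000: CF_t = 102.900000, DF = 0.719687, PV = 74.055806
Price P = sum_t PV_t = 83.923232
First compute Macaulay numerator sum_t t * PV_t:
  t * PV_t at t = 1.0000: 2.715356
  t * PV_t at t = 2.0000: 5.084936
  t * PV_t at t = 3.0000: 7.141764
  t * PV_t at t = 4.0000: 8.916060
  t * PV_t at t = 5.0000: 370.279029
Macaulay duration D = 394.137144 / 83.923232 = 4.696401
Modified duration = D / (1 + y/m) = 4.696401 / (1 + 0.068000) = 4.397379


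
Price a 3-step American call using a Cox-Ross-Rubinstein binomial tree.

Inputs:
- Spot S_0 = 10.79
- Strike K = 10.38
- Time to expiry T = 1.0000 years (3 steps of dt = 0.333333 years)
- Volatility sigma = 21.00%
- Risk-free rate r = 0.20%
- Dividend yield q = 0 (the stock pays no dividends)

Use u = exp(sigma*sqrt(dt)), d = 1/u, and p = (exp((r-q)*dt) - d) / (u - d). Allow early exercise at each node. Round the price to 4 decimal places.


Answer: Price = V(0,0) = 1.1763

Derivation:
dt = T/N = 0.333333
u = exp(sigma*sqrt(dt)) = 1.128900; d = 1/u = 0.885818
p = (exp((r-q)*dt) - d) / (u - d) = 0.472470
Discount per step: exp(-r*dt) = 0.999334
Stock lattice S(k, i) with i counting down-moves:
  k=0: S(0,0) = 10.7900
  k=1: S(1,0) = 12.1808; S(1,1) = 9.5580
  k=2: S(2,0) = 13.7509; S(2,1) = 10.7900; S(2,2) = 8.4666
  k=3: S(3,0) = 15.5234; S(3,1) = 12.1808; S(3,2) = 9.5580; S(3,3) = 7.4999
Terminal payoffs V(N, i) = max(S_T - K, 0):
  V(3,0) = 5.143429; V(3,1) = 1.800829; V(3,2) = 0.000000; V(3,3) = 0.000000
Backward induction: V(k, i) = exp(-r*dt) * [p * V(k+1, i) + (1-p) * V(k+1, i+1)]; then take max(V_cont, immediate exercise) for American.
  V(2,0) = exp(-r*dt) * [p*5.143429 + (1-p)*1.800829] = 3.377854; exercise = 3.370936; V(2,0) = max -> 3.377854
  V(2,1) = exp(-r*dt) * [p*1.800829 + (1-p)*0.000000] = 0.850270; exercise = 0.410000; V(2,1) = max -> 0.850270
  V(2,2) = exp(-r*dt) * [p*0.000000 + (1-p)*0.000000] = 0.000000; exercise = 0.000000; V(2,2) = max -> 0.000000
  V(1,0) = exp(-r*dt) * [p*3.377854 + (1-p)*0.850270] = 2.043114; exercise = 1.800829; V(1,0) = max -> 2.043114
  V(1,1) = exp(-r*dt) * [p*0.850270 + (1-p)*0.000000] = 0.401459; exercise = 0.000000; V(1,1) = max -> 0.401459
  V(0,0) = exp(-r*dt) * [p*2.043114 + (1-p)*0.401459] = 1.176307; exercise = 0.410000; V(0,0) = max -> 1.176307


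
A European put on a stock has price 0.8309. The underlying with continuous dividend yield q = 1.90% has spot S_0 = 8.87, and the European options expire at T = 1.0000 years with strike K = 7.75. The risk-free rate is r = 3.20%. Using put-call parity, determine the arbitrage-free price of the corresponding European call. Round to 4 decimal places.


Put-call parity: C - P = S_0 * exp(-qT) - K * exp(-rT).
S_0 * exp(-qT) = 8.8700 * 0.98117936 = 8.70306094
K * exp(-rT) = 7.7500 * 0.96850658 = 7.50592601
C = P + S*exp(-qT) - K*exp(-rT)
C = 0.8309 + 8.70306094 - 7.50592601 = 2.0280

Answer: Call price = 2.0280


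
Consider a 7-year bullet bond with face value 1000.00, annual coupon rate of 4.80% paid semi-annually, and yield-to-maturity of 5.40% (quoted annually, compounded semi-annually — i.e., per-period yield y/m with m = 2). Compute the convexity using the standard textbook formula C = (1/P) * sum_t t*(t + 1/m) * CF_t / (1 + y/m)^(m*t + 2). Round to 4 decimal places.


Answer: Convexity = 40.4786

Derivation:
Coupon per period c = face * coupon_rate / m = 24.000000
Periods per year m = 2; per-period yield y/m = 0.027000
Number of cashflows N = 14
Cashflows (t years, CF_t, discount factor 1/(1+y/m)^(m*t), PV):
  t = 0.5000: CF_t = 24.000000, DF = 0.973710, PV = 23.369036
  t = 1.0000: CF_t = 24.000000, DF = 0.948111, PV = 22.754660
  t = 1.5000: CF_t = 24.000000, DF = 0.923185, PV = 22.156436
  t = 2.0000: CF_t = 24.000000, DF = 0.898914, PV = 21.573940
  t = 2.5000: CF_t = 24.000000, DF = 0.875282, PV = 21.006758
  t = 3.0000: CF_t = 24.000000, DF = 0.852270, PV = 20.454486
  t = 3.5000: CF_t = 24.000000, DF = 0.829864, PV = 19.916735
  t = 4.0000: CF_t = 24.000000, DF = 0.808047, PV = 19.393120
  t = 4.5000: CF_t = 24.000000, DF = 0.786803, PV = 18.883272
  t = 5.0000: CF_t = 24.000000, DF = 0.766118, PV = 18.386828
  t = 5.5000: CF_t = 24.000000, DF = 0.745976, PV = 17.903435
  t = 6.0000: CF_t = 24.000000, DF = 0.726365, PV = 17.432751
  t = 6.5000: CF_t = 24.000000, DF = 0.707268, PV = 16.974441
  t = 7.0000: CF_t = 1024.000000, DF = 0.688674, PV = 705.202343
Price P = sum_t PV_t = 965.408240
Convexity numerator sum_t t*(t + 1/m) * CF_t / (1+y/m)^(m*t + 2):
  t = 0.5000: term = 11.078218
  t = 1.0000: term = 32.360910
  t = 1.5000: term = 63.020273
  t = 2.0000: term = 102.272432
  t = 2.5000: term = 149.375510
  t = 3.0000: term = 203.627764
  t = 3.5000: term = 264.365808
  t = 4.0000: term = 330.962898
  t = 4.5000: term = 402.827286
  t = 5.0000: term = 479.400643
  t = 5.5000: term = 560.156545
  t = 6.0000: term = 644.599016
  t = 6.5000: term = 732.261135
  t = 7.0000: term = 35102.024296
Convexity = (1/P) * sum = 39078.332735 / 965.408240 = 40.478557


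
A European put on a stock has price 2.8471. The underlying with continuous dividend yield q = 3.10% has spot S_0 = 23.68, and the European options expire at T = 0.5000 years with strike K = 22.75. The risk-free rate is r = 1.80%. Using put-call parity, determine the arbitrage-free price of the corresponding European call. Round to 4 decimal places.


Put-call parity: C - P = S_0 * exp(-qT) - K * exp(-rT).
S_0 * exp(-qT) = 23.6800 * 0.98461951 = 23.31578992
K * exp(-rT) = 22.7500 * 0.99104038 = 22.54616862
C = P + S*exp(-qT) - K*exp(-rT)
C = 2.8471 + 23.31578992 - 22.54616862 = 3.6167

Answer: Call price = 3.6167


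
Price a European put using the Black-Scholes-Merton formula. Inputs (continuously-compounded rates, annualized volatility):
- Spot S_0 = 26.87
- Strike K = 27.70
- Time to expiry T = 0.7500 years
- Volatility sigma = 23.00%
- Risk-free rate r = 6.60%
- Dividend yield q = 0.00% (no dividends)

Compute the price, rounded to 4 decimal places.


Answer: Price = 1.8673

Derivation:
d1 = (ln(S/K) + (r - q + 0.5*sigma^2) * T) / (sigma * sqrt(T)) = 0.19537287
d2 = d1 - sigma * sqrt(T) = -0.00381297
exp(-rT) = 0.95170516; exp(-qT) = 1.00000000
P = K * exp(-rT) * N(-d2) - S_0 * exp(-qT) * N(-d1)
N(-d1) = 0.42255053; N(-d2) = 0.50152115
P = 27.7000 * 0.95170516 * 0.50152115 - 26.8700 * 1.00000000 * 0.42255053 = 1.8673


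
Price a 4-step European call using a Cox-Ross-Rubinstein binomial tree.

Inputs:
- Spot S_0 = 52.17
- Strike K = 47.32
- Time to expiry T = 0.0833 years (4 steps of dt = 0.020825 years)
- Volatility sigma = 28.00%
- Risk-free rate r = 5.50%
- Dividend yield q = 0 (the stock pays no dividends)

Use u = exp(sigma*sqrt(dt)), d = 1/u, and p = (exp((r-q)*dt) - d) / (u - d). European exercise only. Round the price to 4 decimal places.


dt = T/N = 0.020825
u = exp(sigma*sqrt(dt)) = 1.041234; d = 1/u = 0.960399
p = (exp((r-q)*dt) - d) / (u - d) = 0.504077
Discount per step: exp(-r*dt) = 0.998855
Stock lattice S(k, i) with i counting down-moves:
  k=0: S(0,0) = 52.1700
  k=1: S(1,0) = 54.3212; S(1,1) = 50.1040
  k=2: S(2,0) = 56.5610; S(2,1) = 52.1700; S(2,2) = 48.1198
  k=3: S(3,0) = 58.8933; S(3,1) = 54.3212; S(3,2) = 50.1040; S(3,3) = 46.2143
  k=4: S(4,0) = 61.3217; S(4,1) = 56.5610; S(4,2) = 52.1700; S(4,3) = 48.1198; S(4,4) = 44.3841
Terminal payoffs V(N, i) = max(S_T - K, 0):
  V(4,0) = 14.001674; V(4,1) = 9.241044; V(4,2) = 4.850000; V(4,3) = 0.799849; V(4,4) = 0.000000
Backward induction: V(k, i) = exp(-r*dt) * [p * V(k+1, i) + (1-p) * V(k+1, i+1)].
  V(3,0) = exp(-r*dt) * [p*14.001674 + (1-p)*9.241044] = 11.627444
  V(3,1) = exp(-r*dt) * [p*9.241044 + (1-p)*4.850000] = 7.055340
  V(3,2) = exp(-r*dt) * [p*4.850000 + (1-p)*0.799849] = 2.838185
  V(3,3) = exp(-r*dt) * [p*0.799849 + (1-p)*0.000000] = 0.402724
  V(2,0) = exp(-r*dt) * [p*11.627444 + (1-p)*7.055340] = 9.349319
  V(2,1) = exp(-r*dt) * [p*7.055340 + (1-p)*2.838185] = 4.958274
  V(2,2) = exp(-r*dt) * [p*2.838185 + (1-p)*0.402724] = 1.628518
  V(1,0) = exp(-r*dt) * [p*9.349319 + (1-p)*4.958274] = 7.163490
  V(1,1) = exp(-r*dt) * [p*4.958274 + (1-p)*1.628518] = 3.303187
  V(0,0) = exp(-r*dt) * [p*7.163490 + (1-p)*3.303187] = 5.243069

Answer: Price = V(0,0) = 5.2431


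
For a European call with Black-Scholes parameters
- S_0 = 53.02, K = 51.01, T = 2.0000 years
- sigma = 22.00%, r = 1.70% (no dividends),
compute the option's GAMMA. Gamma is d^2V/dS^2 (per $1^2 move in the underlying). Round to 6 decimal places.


d1 = 0.3890614291; d2 = 0.0779344454
phi(d1) = 0.3698628821; exp(-qT) = 1.0000000000; exp(-rT) = 0.9665715046
Gamma = exp(-qT) * phi(d1) / (S * sigma * sqrt(T)) = 1.0000000000 * 0.3698628821 / (53.0200 * 0.2200 * 1.4142135624) = 0.022421

Answer: Gamma = 0.022421


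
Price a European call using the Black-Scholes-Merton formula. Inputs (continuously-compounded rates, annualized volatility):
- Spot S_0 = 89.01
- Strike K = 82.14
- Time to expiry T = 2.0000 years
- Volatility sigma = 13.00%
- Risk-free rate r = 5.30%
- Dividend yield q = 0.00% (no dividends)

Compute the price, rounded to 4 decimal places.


d1 = (ln(S/K) + (r - q + 0.5*sigma^2) * T) / (sigma * sqrt(T)) = 1.10539074
d2 = d1 - sigma * sqrt(T) = 0.92154297
exp(-rT) = 0.89942465; exp(-qT) = 1.00000000
C = S_0 * exp(-qT) * N(d1) - K * exp(-rT) * N(d2)
N(d1) = 0.86550484; N(d2) = 0.82161649
C = 89.0100 * 1.00000000 * 0.86550484 - 82.1400 * 0.89942465 * 0.82161649 = 16.3386

Answer: Price = 16.3386


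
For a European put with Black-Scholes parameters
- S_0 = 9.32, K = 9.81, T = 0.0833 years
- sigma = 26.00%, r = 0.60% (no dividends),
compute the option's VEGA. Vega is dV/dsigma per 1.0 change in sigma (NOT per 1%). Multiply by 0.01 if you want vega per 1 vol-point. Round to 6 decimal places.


d1 = -0.6386456724; d2 = -0.7136861948
phi(d1) = 0.3253438420; exp(-qT) = 1.0000000000; exp(-rT) = 0.9995003249
Vega = S * exp(-qT) * phi(d1) * sqrt(T) = 9.3200 * 1.0000000000 * 0.3253438420 * 0.2886173938 = 0.875147

Answer: Vega = 0.875147


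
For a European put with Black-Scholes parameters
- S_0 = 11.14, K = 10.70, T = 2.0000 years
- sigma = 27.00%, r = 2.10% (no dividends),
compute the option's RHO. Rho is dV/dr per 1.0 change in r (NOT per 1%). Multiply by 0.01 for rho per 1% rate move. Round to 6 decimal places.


d1 = 0.4064515069; d2 = 0.0246138450
phi(d1) = 0.3673133623; exp(-qT) = 1.0000000000; exp(-rT) = 0.9588697806
N(-d2) = 0.4901814880
Rho = -K*T*exp(-rT)*N(-d2) = -10.7000 * 2.0000 * 0.9588697806 * 0.4901814880 = -10.058433

Answer: Rho = -10.058433


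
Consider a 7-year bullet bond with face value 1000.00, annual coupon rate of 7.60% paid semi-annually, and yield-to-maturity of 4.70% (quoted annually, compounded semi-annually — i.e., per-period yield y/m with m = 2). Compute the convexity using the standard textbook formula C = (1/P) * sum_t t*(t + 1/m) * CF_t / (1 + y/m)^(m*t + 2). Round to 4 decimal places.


Coupon per period c = face * coupon_rate / m = 38.000000
Periods per year m = 2; per-period yield y/m = 0.023500
Number of cashflows N = 14
Cashflows (t years, CF_t, discount factor 1/(1+y/m)^(m*t), PV):
  t = 0.5000: CF_t = 38.000000, DF = 0.977040, PV = 37.127504
  t = 1.0000: CF_t = 38.000000, DF = 0.954606, PV = 36.275040
  t = 1.5000: CF_t = 38.000000, DF = 0.932688, PV = 35.442150
  t = 2.0000: CF_t = 38.000000, DF = 0.911273, PV = 34.628383
  t = 2.5000: CF_t = 38.000000, DF = 0.890350, PV = 33.833300
  t = 3.0000: CF_t = 38.000000, DF = 0.869907, PV = 33.056473
  t = 3.5000: CF_t = 38.000000, DF = 0.849934, PV = 32.297482
  t = 4.0000: CF_t = 38.000000, DF = 0.830419, PV = 31.555918
  t = 4.5000: CF_t = 38.000000, DF = 0.811352, PV = 30.831381
  t = 5.0000: CF_t = 38.000000, DF = 0.792723, PV = 30.123479
  t = 5.5000: CF_t = 38.000000, DF = 0.774522, PV = 29.431831
  t = 6.0000: CF_t = 38.000000, DF = 0.756739, PV = 28.756063
  t = 6.5000: CF_t = 38.000000, DF = 0.739363, PV = 28.095812
  t = 7.0000: CF_t = 1038.000000, DF = 0.722387, PV = 749.838086
Price P = sum_t PV_t = 1171.292902
Convexity numerator sum_t t*(t + 1/m) * CF_t / (1+y/m)^(m*t + 2):
  t = 0.5000: term = 17.721075
  t = 1.0000: term = 51.942574
  t = 1.5000: term = 101.499900
  t = 2.0000: term = 165.282365
  t = 2.5000: term = 242.231117
  t = 3.0000: term = 331.337140
  t = 3.5000: term = 431.639330
  t = 4.0000: term = 542.222621
  t = 4.5000: term = 662.216195
  t = 5.0000: term = 790.791744
  t = 5.5000: term = 927.161791
  t = 6.0000: term = 1070.578077
  t = 6.5000: term = 1220.330001
  t = 7.0000: term = 37579.509300
Convexity = (1/P) * sum = 44134.463230 / 1171.292902 = 37.680125

Answer: Convexity = 37.6801


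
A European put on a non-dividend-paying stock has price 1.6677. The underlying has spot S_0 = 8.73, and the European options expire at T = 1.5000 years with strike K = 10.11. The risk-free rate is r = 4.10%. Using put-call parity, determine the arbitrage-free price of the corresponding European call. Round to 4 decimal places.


Answer: Call price = 0.8907

Derivation:
Put-call parity: C - P = S_0 * exp(-qT) - K * exp(-rT).
S_0 * exp(-qT) = 8.7300 * 1.00000000 = 8.73000000
K * exp(-rT) = 10.1100 * 0.94035295 = 9.50696828
C = P + S*exp(-qT) - K*exp(-rT)
C = 1.6677 + 8.73000000 - 9.50696828 = 0.8907


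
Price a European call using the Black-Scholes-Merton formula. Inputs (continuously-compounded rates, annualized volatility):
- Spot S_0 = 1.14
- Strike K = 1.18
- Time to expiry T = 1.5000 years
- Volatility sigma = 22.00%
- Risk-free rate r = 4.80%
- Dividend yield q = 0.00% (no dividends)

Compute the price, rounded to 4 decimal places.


d1 = (ln(S/K) + (r - q + 0.5*sigma^2) * T) / (sigma * sqrt(T)) = 0.27394879
d2 = d1 - sigma * sqrt(T) = 0.00450492
exp(-rT) = 0.93053090; exp(-qT) = 1.00000000
C = S_0 * exp(-qT) * N(d1) - K * exp(-rT) * N(d2)
N(d1) = 0.60793801; N(d2) = 0.50179720
C = 1.1400 * 1.00000000 * 0.60793801 - 1.1800 * 0.93053090 * 0.50179720 = 0.1421

Answer: Price = 0.1421


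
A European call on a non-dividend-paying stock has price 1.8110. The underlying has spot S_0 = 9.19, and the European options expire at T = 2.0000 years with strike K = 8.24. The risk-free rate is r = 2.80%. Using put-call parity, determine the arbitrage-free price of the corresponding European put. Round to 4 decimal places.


Put-call parity: C - P = S_0 * exp(-qT) - K * exp(-rT).
S_0 * exp(-qT) = 9.1900 * 1.00000000 = 9.19000000
K * exp(-rT) = 8.2400 * 0.94553914 = 7.79124248
P = C - S*exp(-qT) + K*exp(-rT)
P = 1.8110 - 9.19000000 + 7.79124248 = 0.4122

Answer: Put price = 0.4122


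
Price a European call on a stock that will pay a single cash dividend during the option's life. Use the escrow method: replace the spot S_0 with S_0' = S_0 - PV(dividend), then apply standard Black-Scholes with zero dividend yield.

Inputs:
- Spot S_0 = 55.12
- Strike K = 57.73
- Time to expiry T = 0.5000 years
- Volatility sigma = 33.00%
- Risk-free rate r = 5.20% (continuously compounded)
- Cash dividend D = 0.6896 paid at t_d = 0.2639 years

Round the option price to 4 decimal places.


Answer: Price = 4.2862

Derivation:
PV(D) = D * exp(-r * t_d) = 0.6896 * 0.98637093 = 0.68020139
S_0' = S_0 - PV(D) = 55.1200 - 0.68020139 = 54.43979861
d1 = (ln(S_0'/K) + (r + sigma^2/2)*T) / (sigma*sqrt(T)) = -0.02338377
d2 = d1 - sigma*sqrt(T) = -0.25672900
exp(-rT) = 0.97433509
N(d1) = 0.49067208; N(d2) = 0.39869399
C = S_0' * N(d1) - K * exp(-rT) * N(d2) = 54.43979861 * 0.49067208 - 57.7300 * 0.97433509 * 0.39869399 = 4.2862


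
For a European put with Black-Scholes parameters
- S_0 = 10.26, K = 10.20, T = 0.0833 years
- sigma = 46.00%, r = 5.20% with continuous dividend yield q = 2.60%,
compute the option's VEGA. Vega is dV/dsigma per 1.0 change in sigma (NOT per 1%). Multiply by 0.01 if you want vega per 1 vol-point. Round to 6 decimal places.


d1 = 0.1268721891; d2 = -0.0058918121
phi(d1) = 0.3957443688; exp(-qT) = 0.9978365437; exp(-rT) = 0.9956777678
Vega = S * exp(-qT) * phi(d1) * sqrt(T) = 10.2600 * 0.9978365437 * 0.3957443688 * 0.2886173938 = 1.169349

Answer: Vega = 1.169349


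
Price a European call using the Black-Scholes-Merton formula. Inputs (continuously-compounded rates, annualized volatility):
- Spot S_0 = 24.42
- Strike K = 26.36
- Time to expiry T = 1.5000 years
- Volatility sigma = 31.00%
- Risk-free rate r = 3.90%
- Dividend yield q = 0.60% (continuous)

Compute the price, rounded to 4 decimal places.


d1 = (ln(S/K) + (r - q + 0.5*sigma^2) * T) / (sigma * sqrt(T)) = 0.11886546
d2 = d1 - sigma * sqrt(T) = -0.26080545
exp(-rT) = 0.94317824; exp(-qT) = 0.99104038
C = S_0 * exp(-qT) * N(d1) - K * exp(-rT) * N(d2)
N(d1) = 0.54730903; N(d2) = 0.39712127
C = 24.4200 * 0.99104038 * 0.54730903 - 26.3600 * 0.94317824 * 0.39712127 = 3.3722

Answer: Price = 3.3722


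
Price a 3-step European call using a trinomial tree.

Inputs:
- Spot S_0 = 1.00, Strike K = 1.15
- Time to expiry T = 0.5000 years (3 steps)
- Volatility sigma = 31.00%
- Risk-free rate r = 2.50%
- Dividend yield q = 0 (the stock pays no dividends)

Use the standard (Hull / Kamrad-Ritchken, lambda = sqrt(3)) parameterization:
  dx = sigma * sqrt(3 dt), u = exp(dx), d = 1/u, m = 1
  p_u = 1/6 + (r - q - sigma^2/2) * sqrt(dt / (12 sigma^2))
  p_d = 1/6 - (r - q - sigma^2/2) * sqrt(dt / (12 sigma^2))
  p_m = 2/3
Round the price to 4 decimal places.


dt = T/N = 0.166667; dx = sigma*sqrt(3*dt) = 0.219203
u = exp(dx) = 1.245084; d = 1/u = 0.803159
p_u = 0.157904, p_m = 0.666667, p_d = 0.175429
Discount per step: exp(-r*dt) = 0.995842
Stock lattice S(k, j) with j the centered position index:
  k=0: S(0,+0) = 1.0000
  k=1: S(1,-1) = 0.8032; S(1,+0) = 1.0000; S(1,+1) = 1.2451
  k=2: S(2,-2) = 0.6451; S(2,-1) = 0.8032; S(2,+0) = 1.0000; S(2,+1) = 1.2451; S(2,+2) = 1.5502
  k=3: S(3,-3) = 0.5181; S(3,-2) = 0.6451; S(3,-1) = 0.8032; S(3,+0) = 1.0000; S(3,+1) = 1.2451; S(3,+2) = 1.5502; S(3,+3) = 1.9302
Terminal payoffs V(N, j) = max(S_T - K, 0):
  V(3,-3) = 0.000000; V(3,-2) = 0.000000; V(3,-1) = 0.000000; V(3,+0) = 0.000000; V(3,+1) = 0.095084; V(3,+2) = 0.400234; V(3,+3) = 0.780172
Backward induction: V(k, j) = exp(-r*dt) * [p_u * V(k+1, j+1) + p_m * V(k+1, j) + p_d * V(k+1, j-1)]
  V(2,-2) = exp(-r*dt) * [p_u*0.000000 + p_m*0.000000 + p_d*0.000000] = 0.000000
  V(2,-1) = exp(-r*dt) * [p_u*0.000000 + p_m*0.000000 + p_d*0.000000] = 0.000000
  V(2,+0) = exp(-r*dt) * [p_u*0.095084 + p_m*0.000000 + p_d*0.000000] = 0.014952
  V(2,+1) = exp(-r*dt) * [p_u*0.400234 + p_m*0.095084 + p_d*0.000000] = 0.126062
  V(2,+2) = exp(-r*dt) * [p_u*0.780172 + p_m*0.400234 + p_d*0.095084] = 0.405005
  V(1,-1) = exp(-r*dt) * [p_u*0.014952 + p_m*0.000000 + p_d*0.000000] = 0.002351
  V(1,+0) = exp(-r*dt) * [p_u*0.126062 + p_m*0.014952 + p_d*0.000000] = 0.029749
  V(1,+1) = exp(-r*dt) * [p_u*0.405005 + p_m*0.126062 + p_d*0.014952] = 0.149990
  V(0,+0) = exp(-r*dt) * [p_u*0.149990 + p_m*0.029749 + p_d*0.002351] = 0.043747

Answer: Price = V(0,0) = 0.0437


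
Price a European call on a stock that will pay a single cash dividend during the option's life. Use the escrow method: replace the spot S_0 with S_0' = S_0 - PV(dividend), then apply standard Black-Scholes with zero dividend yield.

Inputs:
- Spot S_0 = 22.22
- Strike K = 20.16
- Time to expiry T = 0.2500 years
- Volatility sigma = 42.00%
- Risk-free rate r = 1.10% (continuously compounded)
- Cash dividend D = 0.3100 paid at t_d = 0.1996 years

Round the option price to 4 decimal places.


Answer: Price = 2.8045

Derivation:
PV(D) = D * exp(-r * t_d) = 0.3100 * 0.99780681 = 0.30932011
S_0' = S_0 - PV(D) = 22.2200 - 0.30932011 = 21.91067989
d1 = (ln(S_0'/K) + (r + sigma^2/2)*T) / (sigma*sqrt(T)) = 0.51463686
d2 = d1 - sigma*sqrt(T) = 0.30463686
exp(-rT) = 0.99725378
N(d1) = 0.69659660; N(d2) = 0.61967863
C = S_0' * N(d1) - K * exp(-rT) * N(d2) = 21.91067989 * 0.69659660 - 20.1600 * 0.99725378 * 0.61967863 = 2.8045


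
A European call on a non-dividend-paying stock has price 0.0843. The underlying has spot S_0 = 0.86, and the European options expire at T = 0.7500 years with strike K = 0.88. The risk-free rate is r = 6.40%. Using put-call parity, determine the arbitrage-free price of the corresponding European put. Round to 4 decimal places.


Answer: Put price = 0.0631

Derivation:
Put-call parity: C - P = S_0 * exp(-qT) - K * exp(-rT).
S_0 * exp(-qT) = 0.8600 * 1.00000000 = 0.86000000
K * exp(-rT) = 0.8800 * 0.95313379 = 0.83875773
P = C - S*exp(-qT) + K*exp(-rT)
P = 0.0843 - 0.86000000 + 0.83875773 = 0.0631


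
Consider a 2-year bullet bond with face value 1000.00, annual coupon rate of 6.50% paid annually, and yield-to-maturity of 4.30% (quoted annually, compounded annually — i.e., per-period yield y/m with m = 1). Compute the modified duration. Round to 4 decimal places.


Coupon per period c = face * coupon_rate / m = 65.000000
Periods per year m = 1; per-period yield y/m = 0.043000
Number of cashflows N = 2
Cashflows (t years, CF_t, discount factor 1/(1+y/m)^(m*t), PV):
  t = 1.0000: CF_t = 65.000000, DF = 0.958773, PV = 62.320230
  t = 2.0000: CF_t = 1065.000000, DF = 0.919245, PV = 978.996166
Price P = sum_t PV_t = 1041.316396
First compute Macaulay numerator sum_t t * PV_t:
  t * PV_t at t = 1.0000: 62.320230
  t * PV_t at t = 2.0000: 1957.992332
Macaulay duration D = 2020.312562 / 1041.316396 = 1.940152
Modified duration = D / (1 + y/m) = 1.940152 / (1 + 0.043000) = 1.860165

Answer: Modified duration = 1.8602


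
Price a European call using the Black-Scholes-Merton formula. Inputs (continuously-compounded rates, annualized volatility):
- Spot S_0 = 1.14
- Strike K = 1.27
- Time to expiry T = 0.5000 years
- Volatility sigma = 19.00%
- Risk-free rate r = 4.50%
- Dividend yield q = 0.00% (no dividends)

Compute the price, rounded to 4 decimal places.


Answer: Price = 0.0254

Derivation:
d1 = (ln(S/K) + (r - q + 0.5*sigma^2) * T) / (sigma * sqrt(T)) = -0.56913639
d2 = d1 - sigma * sqrt(T) = -0.70348668
exp(-rT) = 0.97775124; exp(-qT) = 1.00000000
C = S_0 * exp(-qT) * N(d1) - K * exp(-rT) * N(d2)
N(d1) = 0.28463179; N(d2) = 0.24087625
C = 1.1400 * 1.00000000 * 0.28463179 - 1.2700 * 0.97775124 * 0.24087625 = 0.0254


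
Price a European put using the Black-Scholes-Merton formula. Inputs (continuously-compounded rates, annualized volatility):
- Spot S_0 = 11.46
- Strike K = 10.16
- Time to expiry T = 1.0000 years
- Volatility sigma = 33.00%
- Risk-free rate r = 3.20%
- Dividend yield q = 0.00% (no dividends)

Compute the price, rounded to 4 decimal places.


d1 = (ln(S/K) + (r - q + 0.5*sigma^2) * T) / (sigma * sqrt(T)) = 0.62683112
d2 = d1 - sigma * sqrt(T) = 0.29683112
exp(-rT) = 0.96850658; exp(-qT) = 1.00000000
P = K * exp(-rT) * N(-d2) - S_0 * exp(-qT) * N(-d1)
N(-d1) = 0.26538497; N(-d2) = 0.38329772
P = 10.1600 * 0.96850658 * 0.38329772 - 11.4600 * 1.00000000 * 0.26538497 = 0.7303

Answer: Price = 0.7303


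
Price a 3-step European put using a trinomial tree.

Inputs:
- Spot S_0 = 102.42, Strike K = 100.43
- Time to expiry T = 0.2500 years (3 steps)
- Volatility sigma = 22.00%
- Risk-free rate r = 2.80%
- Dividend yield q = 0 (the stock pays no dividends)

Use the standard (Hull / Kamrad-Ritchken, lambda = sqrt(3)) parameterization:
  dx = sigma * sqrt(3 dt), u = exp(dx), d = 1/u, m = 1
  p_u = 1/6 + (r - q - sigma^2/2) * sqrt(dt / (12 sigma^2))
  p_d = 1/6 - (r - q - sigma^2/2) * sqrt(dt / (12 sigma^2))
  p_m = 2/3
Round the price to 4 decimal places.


Answer: Price = V(0,0) = 3.1260

Derivation:
dt = T/N = 0.083333; dx = sigma*sqrt(3*dt) = 0.110000
u = exp(dx) = 1.116278; d = 1/u = 0.895834
p_u = 0.168106, p_m = 0.666667, p_d = 0.165227
Discount per step: exp(-r*dt) = 0.997669
Stock lattice S(k, j) with j the centered position index:
  k=0: S(0,+0) = 102.4200
  k=1: S(1,-1) = 91.7513; S(1,+0) = 102.4200; S(1,+1) = 114.3292
  k=2: S(2,-2) = 82.1940; S(2,-1) = 91.7513; S(2,+0) = 102.4200; S(2,+1) = 114.3292; S(2,+2) = 127.6232
  k=3: S(3,-3) = 73.6322; S(3,-2) = 82.1940; S(3,-1) = 91.7513; S(3,+0) = 102.4200; S(3,+1) = 114.3292; S(3,+2) = 127.6232; S(3,+3) = 142.4630
Terminal payoffs V(N, j) = max(K - S_T, 0):
  V(3,-3) = 26.797831; V(3,-2) = 18.236025; V(3,-1) = 8.678668; V(3,+0) = 0.000000; V(3,+1) = 0.000000; V(3,+2) = 0.000000; V(3,+3) = 0.000000
Backward induction: V(k, j) = exp(-r*dt) * [p_u * V(k+1, j+1) + p_m * V(k+1, j) + p_d * V(k+1, j-1)]
  V(2,-2) = exp(-r*dt) * [p_u*8.678668 + p_m*18.236025 + p_d*26.797831] = 18.001965
  V(2,-1) = exp(-r*dt) * [p_u*0.000000 + p_m*8.678668 + p_d*18.236025] = 8.778360
  V(2,+0) = exp(-r*dt) * [p_u*0.000000 + p_m*0.000000 + p_d*8.678668] = 1.430611
  V(2,+1) = exp(-r*dt) * [p_u*0.000000 + p_m*0.000000 + p_d*0.000000] = 0.000000
  V(2,+2) = exp(-r*dt) * [p_u*0.000000 + p_m*0.000000 + p_d*0.000000] = 0.000000
  V(1,-1) = exp(-r*dt) * [p_u*1.430611 + p_m*8.778360 + p_d*18.001965] = 9.046018
  V(1,+0) = exp(-r*dt) * [p_u*0.000000 + p_m*1.430611 + p_d*8.778360] = 2.398562
  V(1,+1) = exp(-r*dt) * [p_u*0.000000 + p_m*0.000000 + p_d*1.430611] = 0.235825
  V(0,+0) = exp(-r*dt) * [p_u*0.235825 + p_m*2.398562 + p_d*9.046018] = 3.126031


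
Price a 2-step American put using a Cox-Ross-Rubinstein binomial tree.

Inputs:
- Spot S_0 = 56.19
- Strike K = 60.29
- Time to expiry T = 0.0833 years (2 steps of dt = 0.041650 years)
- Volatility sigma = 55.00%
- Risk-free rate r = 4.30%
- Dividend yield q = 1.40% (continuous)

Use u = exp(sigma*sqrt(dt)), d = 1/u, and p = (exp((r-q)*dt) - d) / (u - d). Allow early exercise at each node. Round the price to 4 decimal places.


Answer: Price = V(0,0) = 6.2709

Derivation:
dt = T/N = 0.041650
u = exp(sigma*sqrt(dt)) = 1.118788; d = 1/u = 0.893825
p = (exp((r-q)*dt) - d) / (u - d) = 0.477340
Discount per step: exp(-r*dt) = 0.998211
Stock lattice S(k, i) with i counting down-moves:
  k=0: S(0,0) = 56.1900
  k=1: S(1,0) = 62.8647; S(1,1) = 50.2240
  k=2: S(2,0) = 70.3323; S(2,1) = 56.1900; S(2,2) = 44.8914
Terminal payoffs V(N, i) = max(K - S_T, 0):
  V(2,0) = 0.000000; V(2,1) = 4.100000; V(2,2) = 15.398559
Backward induction: V(k, i) = exp(-r*dt) * [p * V(k+1, i) + (1-p) * V(k+1, i+1)]; then take max(V_cont, immediate exercise) for American.
  V(1,0) = exp(-r*dt) * [p*0.000000 + (1-p)*4.100000] = 2.139070; exercise = 0.000000; V(1,0) = max -> 2.139070
  V(1,1) = exp(-r*dt) * [p*4.100000 + (1-p)*15.398559] = 9.987398; exercise = 10.066001; V(1,1) = max -> 10.066001
  V(0,0) = exp(-r*dt) * [p*2.139070 + (1-p)*10.066001] = 6.270916; exercise = 4.100000; V(0,0) = max -> 6.270916


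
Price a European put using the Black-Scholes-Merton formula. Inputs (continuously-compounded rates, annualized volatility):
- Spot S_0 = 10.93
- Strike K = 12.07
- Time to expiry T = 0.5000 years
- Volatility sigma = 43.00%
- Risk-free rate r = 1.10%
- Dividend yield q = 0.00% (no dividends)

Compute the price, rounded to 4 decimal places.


Answer: Price = 1.9872

Derivation:
d1 = (ln(S/K) + (r - q + 0.5*sigma^2) * T) / (sigma * sqrt(T)) = -0.15617763
d2 = d1 - sigma * sqrt(T) = -0.46023355
exp(-rT) = 0.99451510; exp(-qT) = 1.00000000
P = K * exp(-rT) * N(-d2) - S_0 * exp(-qT) * N(-d1)
N(-d1) = 0.56205350; N(-d2) = 0.67732570
P = 12.0700 * 0.99451510 * 0.67732570 - 10.9300 * 1.00000000 * 0.56205350 = 1.9872


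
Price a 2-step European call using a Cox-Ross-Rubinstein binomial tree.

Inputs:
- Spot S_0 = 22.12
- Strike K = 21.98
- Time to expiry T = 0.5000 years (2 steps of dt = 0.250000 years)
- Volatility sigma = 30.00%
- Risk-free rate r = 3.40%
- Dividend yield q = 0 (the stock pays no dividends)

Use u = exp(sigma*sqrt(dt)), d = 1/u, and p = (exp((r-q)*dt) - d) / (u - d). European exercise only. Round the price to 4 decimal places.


dt = T/N = 0.250000
u = exp(sigma*sqrt(dt)) = 1.161834; d = 1/u = 0.860708
p = (exp((r-q)*dt) - d) / (u - d) = 0.490918
Discount per step: exp(-r*dt) = 0.991536
Stock lattice S(k, i) with i counting down-moves:
  k=0: S(0,0) = 22.1200
  k=1: S(1,0) = 25.6998; S(1,1) = 19.0389
  k=2: S(2,0) = 29.8589; S(2,1) = 22.1200; S(2,2) = 16.3869
Terminal payoffs V(N, i) = max(S_T - K, 0):
  V(2,0) = 7.878877; V(2,1) = 0.140000; V(2,2) = 0.000000
Backward induction: V(k, i) = exp(-r*dt) * [p * V(k+1, i) + (1-p) * V(k+1, i+1)].
  V(1,0) = exp(-r*dt) * [p*7.878877 + (1-p)*0.140000] = 3.905812
  V(1,1) = exp(-r*dt) * [p*0.140000 + (1-p)*0.000000] = 0.068147
  V(0,0) = exp(-r*dt) * [p*3.905812 + (1-p)*0.068147] = 1.935602

Answer: Price = V(0,0) = 1.9356


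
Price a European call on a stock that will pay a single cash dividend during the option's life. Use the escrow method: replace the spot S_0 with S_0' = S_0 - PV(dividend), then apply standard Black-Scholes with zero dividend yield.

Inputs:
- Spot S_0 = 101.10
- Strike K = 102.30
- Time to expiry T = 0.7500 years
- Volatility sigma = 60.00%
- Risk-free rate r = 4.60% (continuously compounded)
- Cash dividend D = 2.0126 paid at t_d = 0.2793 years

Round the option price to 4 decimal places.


PV(D) = D * exp(-r * t_d) = 2.0126 * 0.98723438 = 1.98690791
S_0' = S_0 - PV(D) = 101.1000 - 1.98690791 = 99.11309209
d1 = (ln(S_0'/K) + (r + sigma^2/2)*T) / (sigma*sqrt(T)) = 0.26529605
d2 = d1 - sigma*sqrt(T) = -0.25431920
exp(-rT) = 0.96608834
N(d1) = 0.60460930; N(d2) = 0.39962449
C = S_0' * N(d1) - K * exp(-rT) * N(d2) = 99.11309209 * 0.60460930 - 102.3000 * 0.96608834 * 0.39962449 = 20.4295

Answer: Price = 20.4295


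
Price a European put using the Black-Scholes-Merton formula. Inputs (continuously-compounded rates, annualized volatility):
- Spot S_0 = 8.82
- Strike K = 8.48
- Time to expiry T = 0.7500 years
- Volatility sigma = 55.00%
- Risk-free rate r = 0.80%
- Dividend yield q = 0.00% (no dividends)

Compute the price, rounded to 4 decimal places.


Answer: Price = 1.4353

Derivation:
d1 = (ln(S/K) + (r - q + 0.5*sigma^2) * T) / (sigma * sqrt(T)) = 0.33328630
d2 = d1 - sigma * sqrt(T) = -0.14302767
exp(-rT) = 0.99401796; exp(-qT) = 1.00000000
P = K * exp(-rT) * N(-d2) - S_0 * exp(-qT) * N(-d1)
N(-d1) = 0.36945909; N(-d2) = 0.55686584
P = 8.4800 * 0.99401796 * 0.55686584 - 8.8200 * 1.00000000 * 0.36945909 = 1.4353


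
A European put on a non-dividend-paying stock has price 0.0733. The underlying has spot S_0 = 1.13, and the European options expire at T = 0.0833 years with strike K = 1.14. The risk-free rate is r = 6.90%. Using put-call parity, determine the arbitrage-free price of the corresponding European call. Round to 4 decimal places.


Answer: Call price = 0.0698

Derivation:
Put-call parity: C - P = S_0 * exp(-qT) - K * exp(-rT).
S_0 * exp(-qT) = 1.1300 * 1.00000000 = 1.13000000
K * exp(-rT) = 1.1400 * 0.99426879 = 1.13346642
C = P + S*exp(-qT) - K*exp(-rT)
C = 0.0733 + 1.13000000 - 1.13346642 = 0.0698


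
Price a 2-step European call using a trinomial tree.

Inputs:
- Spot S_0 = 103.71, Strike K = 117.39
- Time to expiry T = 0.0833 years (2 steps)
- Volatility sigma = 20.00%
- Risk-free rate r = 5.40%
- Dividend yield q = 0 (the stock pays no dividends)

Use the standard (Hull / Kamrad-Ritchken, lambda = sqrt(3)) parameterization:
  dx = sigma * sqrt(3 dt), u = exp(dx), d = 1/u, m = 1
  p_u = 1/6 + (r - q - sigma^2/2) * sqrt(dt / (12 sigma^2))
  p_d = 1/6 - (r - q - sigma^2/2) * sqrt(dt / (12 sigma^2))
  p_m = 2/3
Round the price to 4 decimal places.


dt = T/N = 0.041650; dx = sigma*sqrt(3*dt) = 0.070697
u = exp(dx) = 1.073255; d = 1/u = 0.931745
p_u = 0.176682, p_m = 0.666667, p_d = 0.156651
Discount per step: exp(-r*dt) = 0.997753
Stock lattice S(k, j) with j the centered position index:
  k=0: S(0,+0) = 103.7100
  k=1: S(1,-1) = 96.6312; S(1,+0) = 103.7100; S(1,+1) = 111.3073
  k=2: S(2,-2) = 90.0356; S(2,-1) = 96.6312; S(2,+0) = 103.7100; S(2,+1) = 111.3073; S(2,+2) = 119.4612
Terminal payoffs V(N, j) = max(S_T - K, 0):
  V(2,-2) = 0.000000; V(2,-1) = 0.000000; V(2,+0) = 0.000000; V(2,+1) = 0.000000; V(2,+2) = 2.071198
Backward induction: V(k, j) = exp(-r*dt) * [p_u * V(k+1, j+1) + p_m * V(k+1, j) + p_d * V(k+1, j-1)]
  V(1,-1) = exp(-r*dt) * [p_u*0.000000 + p_m*0.000000 + p_d*0.000000] = 0.000000
  V(1,+0) = exp(-r*dt) * [p_u*0.000000 + p_m*0.000000 + p_d*0.000000] = 0.000000
  V(1,+1) = exp(-r*dt) * [p_u*2.071198 + p_m*0.000000 + p_d*0.000000] = 0.365121
  V(0,+0) = exp(-r*dt) * [p_u*0.365121 + p_m*0.000000 + p_d*0.000000] = 0.064365

Answer: Price = V(0,0) = 0.0644
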